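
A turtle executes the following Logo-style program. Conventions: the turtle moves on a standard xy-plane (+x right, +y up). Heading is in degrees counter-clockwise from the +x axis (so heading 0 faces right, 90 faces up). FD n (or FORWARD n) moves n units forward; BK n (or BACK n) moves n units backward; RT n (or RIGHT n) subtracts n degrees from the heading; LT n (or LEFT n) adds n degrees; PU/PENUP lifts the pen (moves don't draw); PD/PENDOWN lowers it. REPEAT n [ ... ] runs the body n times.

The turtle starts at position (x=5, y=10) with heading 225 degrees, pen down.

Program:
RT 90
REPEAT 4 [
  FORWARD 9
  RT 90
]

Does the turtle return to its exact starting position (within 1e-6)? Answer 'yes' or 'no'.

Answer: yes

Derivation:
Executing turtle program step by step:
Start: pos=(5,10), heading=225, pen down
RT 90: heading 225 -> 135
REPEAT 4 [
  -- iteration 1/4 --
  FD 9: (5,10) -> (-1.364,16.364) [heading=135, draw]
  RT 90: heading 135 -> 45
  -- iteration 2/4 --
  FD 9: (-1.364,16.364) -> (5,22.728) [heading=45, draw]
  RT 90: heading 45 -> 315
  -- iteration 3/4 --
  FD 9: (5,22.728) -> (11.364,16.364) [heading=315, draw]
  RT 90: heading 315 -> 225
  -- iteration 4/4 --
  FD 9: (11.364,16.364) -> (5,10) [heading=225, draw]
  RT 90: heading 225 -> 135
]
Final: pos=(5,10), heading=135, 4 segment(s) drawn

Start position: (5, 10)
Final position: (5, 10)
Distance = 0; < 1e-6 -> CLOSED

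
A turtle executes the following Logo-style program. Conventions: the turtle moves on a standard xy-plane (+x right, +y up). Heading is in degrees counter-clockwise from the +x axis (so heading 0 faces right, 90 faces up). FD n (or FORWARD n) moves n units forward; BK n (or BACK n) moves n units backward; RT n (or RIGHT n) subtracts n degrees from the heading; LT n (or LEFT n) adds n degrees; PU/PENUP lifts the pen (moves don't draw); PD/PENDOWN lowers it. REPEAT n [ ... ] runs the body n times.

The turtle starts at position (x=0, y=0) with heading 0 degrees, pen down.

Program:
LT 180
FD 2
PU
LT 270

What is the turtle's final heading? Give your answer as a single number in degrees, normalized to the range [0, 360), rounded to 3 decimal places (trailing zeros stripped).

Answer: 90

Derivation:
Executing turtle program step by step:
Start: pos=(0,0), heading=0, pen down
LT 180: heading 0 -> 180
FD 2: (0,0) -> (-2,0) [heading=180, draw]
PU: pen up
LT 270: heading 180 -> 90
Final: pos=(-2,0), heading=90, 1 segment(s) drawn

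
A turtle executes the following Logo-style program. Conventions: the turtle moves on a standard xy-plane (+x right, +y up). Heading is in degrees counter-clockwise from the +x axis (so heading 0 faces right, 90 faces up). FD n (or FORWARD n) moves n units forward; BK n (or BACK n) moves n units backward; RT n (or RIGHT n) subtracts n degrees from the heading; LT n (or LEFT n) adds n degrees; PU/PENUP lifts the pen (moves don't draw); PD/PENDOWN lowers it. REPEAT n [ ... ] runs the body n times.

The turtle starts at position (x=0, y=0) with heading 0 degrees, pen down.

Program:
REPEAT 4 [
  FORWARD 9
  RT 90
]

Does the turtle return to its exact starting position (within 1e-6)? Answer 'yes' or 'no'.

Executing turtle program step by step:
Start: pos=(0,0), heading=0, pen down
REPEAT 4 [
  -- iteration 1/4 --
  FD 9: (0,0) -> (9,0) [heading=0, draw]
  RT 90: heading 0 -> 270
  -- iteration 2/4 --
  FD 9: (9,0) -> (9,-9) [heading=270, draw]
  RT 90: heading 270 -> 180
  -- iteration 3/4 --
  FD 9: (9,-9) -> (0,-9) [heading=180, draw]
  RT 90: heading 180 -> 90
  -- iteration 4/4 --
  FD 9: (0,-9) -> (0,0) [heading=90, draw]
  RT 90: heading 90 -> 0
]
Final: pos=(0,0), heading=0, 4 segment(s) drawn

Start position: (0, 0)
Final position: (0, 0)
Distance = 0; < 1e-6 -> CLOSED

Answer: yes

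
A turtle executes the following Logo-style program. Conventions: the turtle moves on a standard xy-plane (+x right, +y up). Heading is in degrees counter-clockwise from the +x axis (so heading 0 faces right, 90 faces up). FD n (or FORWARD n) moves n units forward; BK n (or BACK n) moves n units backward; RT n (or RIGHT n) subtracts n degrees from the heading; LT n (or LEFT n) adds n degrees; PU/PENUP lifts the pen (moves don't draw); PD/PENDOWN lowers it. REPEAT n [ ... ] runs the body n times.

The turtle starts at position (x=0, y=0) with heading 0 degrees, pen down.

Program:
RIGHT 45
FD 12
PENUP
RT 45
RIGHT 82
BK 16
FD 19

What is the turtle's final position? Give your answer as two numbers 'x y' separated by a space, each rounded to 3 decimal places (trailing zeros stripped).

Answer: 5.514 -8.903

Derivation:
Executing turtle program step by step:
Start: pos=(0,0), heading=0, pen down
RT 45: heading 0 -> 315
FD 12: (0,0) -> (8.485,-8.485) [heading=315, draw]
PU: pen up
RT 45: heading 315 -> 270
RT 82: heading 270 -> 188
BK 16: (8.485,-8.485) -> (24.33,-6.259) [heading=188, move]
FD 19: (24.33,-6.259) -> (5.514,-8.903) [heading=188, move]
Final: pos=(5.514,-8.903), heading=188, 1 segment(s) drawn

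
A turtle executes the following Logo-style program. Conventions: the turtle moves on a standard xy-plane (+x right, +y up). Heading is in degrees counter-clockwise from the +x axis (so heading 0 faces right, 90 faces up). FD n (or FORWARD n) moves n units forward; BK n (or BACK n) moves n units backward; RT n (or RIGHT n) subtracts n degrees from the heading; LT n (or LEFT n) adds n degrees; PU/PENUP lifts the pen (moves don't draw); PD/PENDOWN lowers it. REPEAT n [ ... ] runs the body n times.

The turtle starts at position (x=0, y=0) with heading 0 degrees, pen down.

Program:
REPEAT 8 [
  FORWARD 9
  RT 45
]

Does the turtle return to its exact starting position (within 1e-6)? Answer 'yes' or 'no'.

Executing turtle program step by step:
Start: pos=(0,0), heading=0, pen down
REPEAT 8 [
  -- iteration 1/8 --
  FD 9: (0,0) -> (9,0) [heading=0, draw]
  RT 45: heading 0 -> 315
  -- iteration 2/8 --
  FD 9: (9,0) -> (15.364,-6.364) [heading=315, draw]
  RT 45: heading 315 -> 270
  -- iteration 3/8 --
  FD 9: (15.364,-6.364) -> (15.364,-15.364) [heading=270, draw]
  RT 45: heading 270 -> 225
  -- iteration 4/8 --
  FD 9: (15.364,-15.364) -> (9,-21.728) [heading=225, draw]
  RT 45: heading 225 -> 180
  -- iteration 5/8 --
  FD 9: (9,-21.728) -> (0,-21.728) [heading=180, draw]
  RT 45: heading 180 -> 135
  -- iteration 6/8 --
  FD 9: (0,-21.728) -> (-6.364,-15.364) [heading=135, draw]
  RT 45: heading 135 -> 90
  -- iteration 7/8 --
  FD 9: (-6.364,-15.364) -> (-6.364,-6.364) [heading=90, draw]
  RT 45: heading 90 -> 45
  -- iteration 8/8 --
  FD 9: (-6.364,-6.364) -> (0,0) [heading=45, draw]
  RT 45: heading 45 -> 0
]
Final: pos=(0,0), heading=0, 8 segment(s) drawn

Start position: (0, 0)
Final position: (0, 0)
Distance = 0; < 1e-6 -> CLOSED

Answer: yes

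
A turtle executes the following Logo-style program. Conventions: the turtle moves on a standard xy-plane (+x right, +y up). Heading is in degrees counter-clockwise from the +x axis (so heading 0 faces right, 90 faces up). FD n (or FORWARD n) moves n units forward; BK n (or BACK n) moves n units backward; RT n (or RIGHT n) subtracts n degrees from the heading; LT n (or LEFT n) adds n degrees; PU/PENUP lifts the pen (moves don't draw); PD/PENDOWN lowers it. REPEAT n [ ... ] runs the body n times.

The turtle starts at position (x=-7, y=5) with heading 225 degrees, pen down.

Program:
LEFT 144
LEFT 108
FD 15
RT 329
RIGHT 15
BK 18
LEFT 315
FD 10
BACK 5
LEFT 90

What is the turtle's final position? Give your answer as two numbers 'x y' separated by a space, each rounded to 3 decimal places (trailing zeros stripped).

Answer: -1.359 10.198

Derivation:
Executing turtle program step by step:
Start: pos=(-7,5), heading=225, pen down
LT 144: heading 225 -> 9
LT 108: heading 9 -> 117
FD 15: (-7,5) -> (-13.81,18.365) [heading=117, draw]
RT 329: heading 117 -> 148
RT 15: heading 148 -> 133
BK 18: (-13.81,18.365) -> (-1.534,5.201) [heading=133, draw]
LT 315: heading 133 -> 88
FD 10: (-1.534,5.201) -> (-1.185,15.195) [heading=88, draw]
BK 5: (-1.185,15.195) -> (-1.359,10.198) [heading=88, draw]
LT 90: heading 88 -> 178
Final: pos=(-1.359,10.198), heading=178, 4 segment(s) drawn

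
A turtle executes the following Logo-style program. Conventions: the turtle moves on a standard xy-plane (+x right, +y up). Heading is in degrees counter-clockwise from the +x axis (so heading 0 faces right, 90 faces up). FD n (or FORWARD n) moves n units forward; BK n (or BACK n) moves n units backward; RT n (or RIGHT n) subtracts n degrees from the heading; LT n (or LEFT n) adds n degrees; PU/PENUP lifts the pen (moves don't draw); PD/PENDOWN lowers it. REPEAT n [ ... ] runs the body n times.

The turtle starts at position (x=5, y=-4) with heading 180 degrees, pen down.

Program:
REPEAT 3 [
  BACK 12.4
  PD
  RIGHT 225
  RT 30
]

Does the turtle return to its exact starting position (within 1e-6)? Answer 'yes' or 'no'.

Executing turtle program step by step:
Start: pos=(5,-4), heading=180, pen down
REPEAT 3 [
  -- iteration 1/3 --
  BK 12.4: (5,-4) -> (17.4,-4) [heading=180, draw]
  PD: pen down
  RT 225: heading 180 -> 315
  RT 30: heading 315 -> 285
  -- iteration 2/3 --
  BK 12.4: (17.4,-4) -> (14.191,7.977) [heading=285, draw]
  PD: pen down
  RT 225: heading 285 -> 60
  RT 30: heading 60 -> 30
  -- iteration 3/3 --
  BK 12.4: (14.191,7.977) -> (3.452,1.777) [heading=30, draw]
  PD: pen down
  RT 225: heading 30 -> 165
  RT 30: heading 165 -> 135
]
Final: pos=(3.452,1.777), heading=135, 3 segment(s) drawn

Start position: (5, -4)
Final position: (3.452, 1.777)
Distance = 5.981; >= 1e-6 -> NOT closed

Answer: no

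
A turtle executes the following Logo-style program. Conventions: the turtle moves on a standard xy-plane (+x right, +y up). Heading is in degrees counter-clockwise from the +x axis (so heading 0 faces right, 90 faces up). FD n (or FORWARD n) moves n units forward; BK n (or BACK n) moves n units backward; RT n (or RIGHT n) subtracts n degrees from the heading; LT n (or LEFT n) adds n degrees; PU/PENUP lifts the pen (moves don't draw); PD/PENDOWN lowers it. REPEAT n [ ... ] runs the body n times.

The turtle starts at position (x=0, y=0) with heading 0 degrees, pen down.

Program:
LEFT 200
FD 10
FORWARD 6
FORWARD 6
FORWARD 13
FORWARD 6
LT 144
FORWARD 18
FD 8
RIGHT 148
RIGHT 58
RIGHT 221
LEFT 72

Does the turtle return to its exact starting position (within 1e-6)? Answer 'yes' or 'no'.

Executing turtle program step by step:
Start: pos=(0,0), heading=0, pen down
LT 200: heading 0 -> 200
FD 10: (0,0) -> (-9.397,-3.42) [heading=200, draw]
FD 6: (-9.397,-3.42) -> (-15.035,-5.472) [heading=200, draw]
FD 6: (-15.035,-5.472) -> (-20.673,-7.524) [heading=200, draw]
FD 13: (-20.673,-7.524) -> (-32.889,-11.971) [heading=200, draw]
FD 6: (-32.889,-11.971) -> (-38.527,-14.023) [heading=200, draw]
LT 144: heading 200 -> 344
FD 18: (-38.527,-14.023) -> (-21.225,-18.984) [heading=344, draw]
FD 8: (-21.225,-18.984) -> (-13.535,-21.189) [heading=344, draw]
RT 148: heading 344 -> 196
RT 58: heading 196 -> 138
RT 221: heading 138 -> 277
LT 72: heading 277 -> 349
Final: pos=(-13.535,-21.189), heading=349, 7 segment(s) drawn

Start position: (0, 0)
Final position: (-13.535, -21.189)
Distance = 25.143; >= 1e-6 -> NOT closed

Answer: no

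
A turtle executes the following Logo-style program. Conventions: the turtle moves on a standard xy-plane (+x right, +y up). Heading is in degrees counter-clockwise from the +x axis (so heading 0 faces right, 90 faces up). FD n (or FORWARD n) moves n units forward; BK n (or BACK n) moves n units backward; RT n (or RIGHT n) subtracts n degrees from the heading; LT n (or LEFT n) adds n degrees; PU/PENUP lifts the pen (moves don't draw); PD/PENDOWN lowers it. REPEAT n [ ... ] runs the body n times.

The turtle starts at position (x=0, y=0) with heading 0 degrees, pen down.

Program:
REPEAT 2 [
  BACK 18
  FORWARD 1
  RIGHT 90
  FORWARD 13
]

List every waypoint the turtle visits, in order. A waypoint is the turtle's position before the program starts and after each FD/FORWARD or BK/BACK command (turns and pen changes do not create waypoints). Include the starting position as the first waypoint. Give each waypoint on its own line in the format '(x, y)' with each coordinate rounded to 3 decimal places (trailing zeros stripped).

Answer: (0, 0)
(-18, 0)
(-17, 0)
(-17, -13)
(-17, 5)
(-17, 4)
(-30, 4)

Derivation:
Executing turtle program step by step:
Start: pos=(0,0), heading=0, pen down
REPEAT 2 [
  -- iteration 1/2 --
  BK 18: (0,0) -> (-18,0) [heading=0, draw]
  FD 1: (-18,0) -> (-17,0) [heading=0, draw]
  RT 90: heading 0 -> 270
  FD 13: (-17,0) -> (-17,-13) [heading=270, draw]
  -- iteration 2/2 --
  BK 18: (-17,-13) -> (-17,5) [heading=270, draw]
  FD 1: (-17,5) -> (-17,4) [heading=270, draw]
  RT 90: heading 270 -> 180
  FD 13: (-17,4) -> (-30,4) [heading=180, draw]
]
Final: pos=(-30,4), heading=180, 6 segment(s) drawn
Waypoints (7 total):
(0, 0)
(-18, 0)
(-17, 0)
(-17, -13)
(-17, 5)
(-17, 4)
(-30, 4)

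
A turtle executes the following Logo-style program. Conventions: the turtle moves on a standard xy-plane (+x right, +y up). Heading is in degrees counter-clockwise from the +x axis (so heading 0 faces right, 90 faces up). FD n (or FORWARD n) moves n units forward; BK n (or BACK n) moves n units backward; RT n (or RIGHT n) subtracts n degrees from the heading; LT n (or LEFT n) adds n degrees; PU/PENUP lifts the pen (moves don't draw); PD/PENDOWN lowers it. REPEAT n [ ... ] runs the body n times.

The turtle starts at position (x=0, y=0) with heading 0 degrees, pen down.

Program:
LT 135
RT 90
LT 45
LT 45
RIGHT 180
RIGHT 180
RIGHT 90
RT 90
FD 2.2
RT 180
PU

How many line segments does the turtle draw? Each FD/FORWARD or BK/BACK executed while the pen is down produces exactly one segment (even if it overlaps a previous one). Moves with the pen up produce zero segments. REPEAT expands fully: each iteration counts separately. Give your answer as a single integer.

Executing turtle program step by step:
Start: pos=(0,0), heading=0, pen down
LT 135: heading 0 -> 135
RT 90: heading 135 -> 45
LT 45: heading 45 -> 90
LT 45: heading 90 -> 135
RT 180: heading 135 -> 315
RT 180: heading 315 -> 135
RT 90: heading 135 -> 45
RT 90: heading 45 -> 315
FD 2.2: (0,0) -> (1.556,-1.556) [heading=315, draw]
RT 180: heading 315 -> 135
PU: pen up
Final: pos=(1.556,-1.556), heading=135, 1 segment(s) drawn
Segments drawn: 1

Answer: 1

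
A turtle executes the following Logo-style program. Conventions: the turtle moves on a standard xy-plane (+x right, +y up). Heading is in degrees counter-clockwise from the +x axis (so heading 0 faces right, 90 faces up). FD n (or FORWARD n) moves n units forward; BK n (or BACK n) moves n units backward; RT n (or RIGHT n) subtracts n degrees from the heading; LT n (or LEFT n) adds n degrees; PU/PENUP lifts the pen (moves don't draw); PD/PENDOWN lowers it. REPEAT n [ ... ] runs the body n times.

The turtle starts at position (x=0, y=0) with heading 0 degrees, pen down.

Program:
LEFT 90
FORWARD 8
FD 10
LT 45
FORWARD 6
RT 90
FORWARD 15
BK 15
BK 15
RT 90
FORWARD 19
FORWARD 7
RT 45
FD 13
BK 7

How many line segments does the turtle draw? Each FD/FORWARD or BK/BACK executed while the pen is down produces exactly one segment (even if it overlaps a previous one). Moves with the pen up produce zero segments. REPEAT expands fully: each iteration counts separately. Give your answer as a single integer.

Executing turtle program step by step:
Start: pos=(0,0), heading=0, pen down
LT 90: heading 0 -> 90
FD 8: (0,0) -> (0,8) [heading=90, draw]
FD 10: (0,8) -> (0,18) [heading=90, draw]
LT 45: heading 90 -> 135
FD 6: (0,18) -> (-4.243,22.243) [heading=135, draw]
RT 90: heading 135 -> 45
FD 15: (-4.243,22.243) -> (6.364,32.849) [heading=45, draw]
BK 15: (6.364,32.849) -> (-4.243,22.243) [heading=45, draw]
BK 15: (-4.243,22.243) -> (-14.849,11.636) [heading=45, draw]
RT 90: heading 45 -> 315
FD 19: (-14.849,11.636) -> (-1.414,-1.799) [heading=315, draw]
FD 7: (-1.414,-1.799) -> (3.536,-6.749) [heading=315, draw]
RT 45: heading 315 -> 270
FD 13: (3.536,-6.749) -> (3.536,-19.749) [heading=270, draw]
BK 7: (3.536,-19.749) -> (3.536,-12.749) [heading=270, draw]
Final: pos=(3.536,-12.749), heading=270, 10 segment(s) drawn
Segments drawn: 10

Answer: 10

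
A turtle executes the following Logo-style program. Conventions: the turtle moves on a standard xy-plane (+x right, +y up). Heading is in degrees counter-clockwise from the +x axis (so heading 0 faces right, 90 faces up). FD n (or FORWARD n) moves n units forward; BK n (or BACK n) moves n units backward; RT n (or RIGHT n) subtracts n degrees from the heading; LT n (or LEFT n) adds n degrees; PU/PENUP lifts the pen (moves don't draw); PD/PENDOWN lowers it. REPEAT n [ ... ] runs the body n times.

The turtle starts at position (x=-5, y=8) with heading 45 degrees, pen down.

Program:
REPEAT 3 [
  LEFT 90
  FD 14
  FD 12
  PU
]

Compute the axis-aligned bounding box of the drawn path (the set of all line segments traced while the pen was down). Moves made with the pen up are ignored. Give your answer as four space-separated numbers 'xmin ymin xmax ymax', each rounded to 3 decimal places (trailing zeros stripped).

Answer: -23.385 8 -5 26.385

Derivation:
Executing turtle program step by step:
Start: pos=(-5,8), heading=45, pen down
REPEAT 3 [
  -- iteration 1/3 --
  LT 90: heading 45 -> 135
  FD 14: (-5,8) -> (-14.899,17.899) [heading=135, draw]
  FD 12: (-14.899,17.899) -> (-23.385,26.385) [heading=135, draw]
  PU: pen up
  -- iteration 2/3 --
  LT 90: heading 135 -> 225
  FD 14: (-23.385,26.385) -> (-33.284,16.485) [heading=225, move]
  FD 12: (-33.284,16.485) -> (-41.77,8) [heading=225, move]
  PU: pen up
  -- iteration 3/3 --
  LT 90: heading 225 -> 315
  FD 14: (-41.77,8) -> (-31.87,-1.899) [heading=315, move]
  FD 12: (-31.87,-1.899) -> (-23.385,-10.385) [heading=315, move]
  PU: pen up
]
Final: pos=(-23.385,-10.385), heading=315, 2 segment(s) drawn

Segment endpoints: x in {-23.385, -14.899, -5}, y in {8, 17.899, 26.385}
xmin=-23.385, ymin=8, xmax=-5, ymax=26.385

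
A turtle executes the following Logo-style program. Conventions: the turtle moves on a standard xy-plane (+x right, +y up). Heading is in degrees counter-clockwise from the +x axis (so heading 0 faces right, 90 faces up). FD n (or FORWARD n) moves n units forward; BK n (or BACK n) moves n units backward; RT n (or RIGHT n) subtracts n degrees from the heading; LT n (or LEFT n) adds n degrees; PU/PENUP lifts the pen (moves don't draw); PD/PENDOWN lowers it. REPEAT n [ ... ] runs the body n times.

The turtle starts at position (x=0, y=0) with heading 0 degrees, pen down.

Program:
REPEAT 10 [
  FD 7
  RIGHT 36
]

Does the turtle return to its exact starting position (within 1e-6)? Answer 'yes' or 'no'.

Answer: yes

Derivation:
Executing turtle program step by step:
Start: pos=(0,0), heading=0, pen down
REPEAT 10 [
  -- iteration 1/10 --
  FD 7: (0,0) -> (7,0) [heading=0, draw]
  RT 36: heading 0 -> 324
  -- iteration 2/10 --
  FD 7: (7,0) -> (12.663,-4.114) [heading=324, draw]
  RT 36: heading 324 -> 288
  -- iteration 3/10 --
  FD 7: (12.663,-4.114) -> (14.826,-10.772) [heading=288, draw]
  RT 36: heading 288 -> 252
  -- iteration 4/10 --
  FD 7: (14.826,-10.772) -> (12.663,-17.429) [heading=252, draw]
  RT 36: heading 252 -> 216
  -- iteration 5/10 --
  FD 7: (12.663,-17.429) -> (7,-21.544) [heading=216, draw]
  RT 36: heading 216 -> 180
  -- iteration 6/10 --
  FD 7: (7,-21.544) -> (0,-21.544) [heading=180, draw]
  RT 36: heading 180 -> 144
  -- iteration 7/10 --
  FD 7: (0,-21.544) -> (-5.663,-17.429) [heading=144, draw]
  RT 36: heading 144 -> 108
  -- iteration 8/10 --
  FD 7: (-5.663,-17.429) -> (-7.826,-10.772) [heading=108, draw]
  RT 36: heading 108 -> 72
  -- iteration 9/10 --
  FD 7: (-7.826,-10.772) -> (-5.663,-4.114) [heading=72, draw]
  RT 36: heading 72 -> 36
  -- iteration 10/10 --
  FD 7: (-5.663,-4.114) -> (0,0) [heading=36, draw]
  RT 36: heading 36 -> 0
]
Final: pos=(0,0), heading=0, 10 segment(s) drawn

Start position: (0, 0)
Final position: (0, 0)
Distance = 0; < 1e-6 -> CLOSED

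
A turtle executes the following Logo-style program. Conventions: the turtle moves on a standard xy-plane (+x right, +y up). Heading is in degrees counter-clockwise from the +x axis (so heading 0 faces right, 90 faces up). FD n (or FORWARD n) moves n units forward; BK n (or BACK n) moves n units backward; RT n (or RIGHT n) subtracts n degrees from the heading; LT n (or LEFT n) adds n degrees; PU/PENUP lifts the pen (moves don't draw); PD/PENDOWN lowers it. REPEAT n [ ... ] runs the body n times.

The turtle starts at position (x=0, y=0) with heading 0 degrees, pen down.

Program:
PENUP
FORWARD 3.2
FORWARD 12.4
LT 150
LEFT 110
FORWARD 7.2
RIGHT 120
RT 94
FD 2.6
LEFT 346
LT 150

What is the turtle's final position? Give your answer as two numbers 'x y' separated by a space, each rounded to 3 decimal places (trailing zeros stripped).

Answer: 16.156 -5.22

Derivation:
Executing turtle program step by step:
Start: pos=(0,0), heading=0, pen down
PU: pen up
FD 3.2: (0,0) -> (3.2,0) [heading=0, move]
FD 12.4: (3.2,0) -> (15.6,0) [heading=0, move]
LT 150: heading 0 -> 150
LT 110: heading 150 -> 260
FD 7.2: (15.6,0) -> (14.35,-7.091) [heading=260, move]
RT 120: heading 260 -> 140
RT 94: heading 140 -> 46
FD 2.6: (14.35,-7.091) -> (16.156,-5.22) [heading=46, move]
LT 346: heading 46 -> 32
LT 150: heading 32 -> 182
Final: pos=(16.156,-5.22), heading=182, 0 segment(s) drawn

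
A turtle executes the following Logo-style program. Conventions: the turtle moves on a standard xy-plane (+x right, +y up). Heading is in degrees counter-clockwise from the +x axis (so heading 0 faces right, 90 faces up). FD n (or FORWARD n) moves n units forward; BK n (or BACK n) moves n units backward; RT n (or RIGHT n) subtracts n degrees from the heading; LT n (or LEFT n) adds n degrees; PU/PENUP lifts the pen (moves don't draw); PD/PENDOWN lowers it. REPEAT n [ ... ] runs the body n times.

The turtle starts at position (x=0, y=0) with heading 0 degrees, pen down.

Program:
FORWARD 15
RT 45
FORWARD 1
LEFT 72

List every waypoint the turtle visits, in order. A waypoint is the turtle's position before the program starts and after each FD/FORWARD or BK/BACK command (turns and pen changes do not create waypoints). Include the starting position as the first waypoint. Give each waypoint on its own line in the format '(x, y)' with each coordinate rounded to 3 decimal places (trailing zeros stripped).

Answer: (0, 0)
(15, 0)
(15.707, -0.707)

Derivation:
Executing turtle program step by step:
Start: pos=(0,0), heading=0, pen down
FD 15: (0,0) -> (15,0) [heading=0, draw]
RT 45: heading 0 -> 315
FD 1: (15,0) -> (15.707,-0.707) [heading=315, draw]
LT 72: heading 315 -> 27
Final: pos=(15.707,-0.707), heading=27, 2 segment(s) drawn
Waypoints (3 total):
(0, 0)
(15, 0)
(15.707, -0.707)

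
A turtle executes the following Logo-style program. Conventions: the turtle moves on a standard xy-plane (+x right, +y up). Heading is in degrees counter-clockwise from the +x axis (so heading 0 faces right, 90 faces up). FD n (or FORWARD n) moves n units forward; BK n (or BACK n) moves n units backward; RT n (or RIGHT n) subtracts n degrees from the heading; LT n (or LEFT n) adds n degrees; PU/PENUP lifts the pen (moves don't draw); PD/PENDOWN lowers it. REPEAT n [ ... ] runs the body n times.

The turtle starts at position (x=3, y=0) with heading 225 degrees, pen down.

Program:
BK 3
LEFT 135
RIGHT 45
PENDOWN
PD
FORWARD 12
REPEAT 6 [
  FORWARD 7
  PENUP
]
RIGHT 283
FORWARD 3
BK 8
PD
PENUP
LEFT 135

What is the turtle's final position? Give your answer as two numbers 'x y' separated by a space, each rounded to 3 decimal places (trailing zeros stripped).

Answer: 39.065 -38.712

Derivation:
Executing turtle program step by step:
Start: pos=(3,0), heading=225, pen down
BK 3: (3,0) -> (5.121,2.121) [heading=225, draw]
LT 135: heading 225 -> 0
RT 45: heading 0 -> 315
PD: pen down
PD: pen down
FD 12: (5.121,2.121) -> (13.607,-6.364) [heading=315, draw]
REPEAT 6 [
  -- iteration 1/6 --
  FD 7: (13.607,-6.364) -> (18.556,-11.314) [heading=315, draw]
  PU: pen up
  -- iteration 2/6 --
  FD 7: (18.556,-11.314) -> (23.506,-16.263) [heading=315, move]
  PU: pen up
  -- iteration 3/6 --
  FD 7: (23.506,-16.263) -> (28.456,-21.213) [heading=315, move]
  PU: pen up
  -- iteration 4/6 --
  FD 7: (28.456,-21.213) -> (33.406,-26.163) [heading=315, move]
  PU: pen up
  -- iteration 5/6 --
  FD 7: (33.406,-26.163) -> (38.355,-31.113) [heading=315, move]
  PU: pen up
  -- iteration 6/6 --
  FD 7: (38.355,-31.113) -> (43.305,-36.062) [heading=315, move]
  PU: pen up
]
RT 283: heading 315 -> 32
FD 3: (43.305,-36.062) -> (45.849,-34.473) [heading=32, move]
BK 8: (45.849,-34.473) -> (39.065,-38.712) [heading=32, move]
PD: pen down
PU: pen up
LT 135: heading 32 -> 167
Final: pos=(39.065,-38.712), heading=167, 3 segment(s) drawn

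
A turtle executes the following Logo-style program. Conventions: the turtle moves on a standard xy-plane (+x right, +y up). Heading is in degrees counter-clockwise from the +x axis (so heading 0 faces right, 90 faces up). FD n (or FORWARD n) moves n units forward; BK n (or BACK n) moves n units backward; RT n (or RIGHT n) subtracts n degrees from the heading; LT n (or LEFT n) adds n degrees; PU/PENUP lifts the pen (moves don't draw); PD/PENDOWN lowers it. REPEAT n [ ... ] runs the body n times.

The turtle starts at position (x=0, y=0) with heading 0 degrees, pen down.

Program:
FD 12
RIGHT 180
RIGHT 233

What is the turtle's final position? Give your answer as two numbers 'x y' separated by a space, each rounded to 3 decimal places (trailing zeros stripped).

Answer: 12 0

Derivation:
Executing turtle program step by step:
Start: pos=(0,0), heading=0, pen down
FD 12: (0,0) -> (12,0) [heading=0, draw]
RT 180: heading 0 -> 180
RT 233: heading 180 -> 307
Final: pos=(12,0), heading=307, 1 segment(s) drawn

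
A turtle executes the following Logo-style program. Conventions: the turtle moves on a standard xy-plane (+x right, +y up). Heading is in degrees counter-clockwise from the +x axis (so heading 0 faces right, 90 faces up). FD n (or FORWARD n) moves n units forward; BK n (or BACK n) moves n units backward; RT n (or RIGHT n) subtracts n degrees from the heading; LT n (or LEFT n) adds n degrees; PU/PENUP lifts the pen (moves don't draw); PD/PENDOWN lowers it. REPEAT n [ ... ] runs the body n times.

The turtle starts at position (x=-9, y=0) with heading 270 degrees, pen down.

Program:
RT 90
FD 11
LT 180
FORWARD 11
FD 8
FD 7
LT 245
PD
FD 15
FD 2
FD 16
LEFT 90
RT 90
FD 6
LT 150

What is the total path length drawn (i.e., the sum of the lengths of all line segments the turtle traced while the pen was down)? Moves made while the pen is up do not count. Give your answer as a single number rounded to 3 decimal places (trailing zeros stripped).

Answer: 76

Derivation:
Executing turtle program step by step:
Start: pos=(-9,0), heading=270, pen down
RT 90: heading 270 -> 180
FD 11: (-9,0) -> (-20,0) [heading=180, draw]
LT 180: heading 180 -> 0
FD 11: (-20,0) -> (-9,0) [heading=0, draw]
FD 8: (-9,0) -> (-1,0) [heading=0, draw]
FD 7: (-1,0) -> (6,0) [heading=0, draw]
LT 245: heading 0 -> 245
PD: pen down
FD 15: (6,0) -> (-0.339,-13.595) [heading=245, draw]
FD 2: (-0.339,-13.595) -> (-1.185,-15.407) [heading=245, draw]
FD 16: (-1.185,-15.407) -> (-7.946,-29.908) [heading=245, draw]
LT 90: heading 245 -> 335
RT 90: heading 335 -> 245
FD 6: (-7.946,-29.908) -> (-10.482,-35.346) [heading=245, draw]
LT 150: heading 245 -> 35
Final: pos=(-10.482,-35.346), heading=35, 8 segment(s) drawn

Segment lengths:
  seg 1: (-9,0) -> (-20,0), length = 11
  seg 2: (-20,0) -> (-9,0), length = 11
  seg 3: (-9,0) -> (-1,0), length = 8
  seg 4: (-1,0) -> (6,0), length = 7
  seg 5: (6,0) -> (-0.339,-13.595), length = 15
  seg 6: (-0.339,-13.595) -> (-1.185,-15.407), length = 2
  seg 7: (-1.185,-15.407) -> (-7.946,-29.908), length = 16
  seg 8: (-7.946,-29.908) -> (-10.482,-35.346), length = 6
Total = 76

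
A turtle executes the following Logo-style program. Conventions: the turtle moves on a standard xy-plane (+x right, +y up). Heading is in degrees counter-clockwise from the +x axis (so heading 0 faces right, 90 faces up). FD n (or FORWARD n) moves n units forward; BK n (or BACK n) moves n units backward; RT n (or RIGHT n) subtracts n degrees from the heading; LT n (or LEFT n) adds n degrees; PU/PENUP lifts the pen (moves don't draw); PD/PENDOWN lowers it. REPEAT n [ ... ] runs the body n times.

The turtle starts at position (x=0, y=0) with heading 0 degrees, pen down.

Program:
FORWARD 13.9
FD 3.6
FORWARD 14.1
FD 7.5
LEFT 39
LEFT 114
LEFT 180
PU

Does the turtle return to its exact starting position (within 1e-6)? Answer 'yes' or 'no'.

Answer: no

Derivation:
Executing turtle program step by step:
Start: pos=(0,0), heading=0, pen down
FD 13.9: (0,0) -> (13.9,0) [heading=0, draw]
FD 3.6: (13.9,0) -> (17.5,0) [heading=0, draw]
FD 14.1: (17.5,0) -> (31.6,0) [heading=0, draw]
FD 7.5: (31.6,0) -> (39.1,0) [heading=0, draw]
LT 39: heading 0 -> 39
LT 114: heading 39 -> 153
LT 180: heading 153 -> 333
PU: pen up
Final: pos=(39.1,0), heading=333, 4 segment(s) drawn

Start position: (0, 0)
Final position: (39.1, 0)
Distance = 39.1; >= 1e-6 -> NOT closed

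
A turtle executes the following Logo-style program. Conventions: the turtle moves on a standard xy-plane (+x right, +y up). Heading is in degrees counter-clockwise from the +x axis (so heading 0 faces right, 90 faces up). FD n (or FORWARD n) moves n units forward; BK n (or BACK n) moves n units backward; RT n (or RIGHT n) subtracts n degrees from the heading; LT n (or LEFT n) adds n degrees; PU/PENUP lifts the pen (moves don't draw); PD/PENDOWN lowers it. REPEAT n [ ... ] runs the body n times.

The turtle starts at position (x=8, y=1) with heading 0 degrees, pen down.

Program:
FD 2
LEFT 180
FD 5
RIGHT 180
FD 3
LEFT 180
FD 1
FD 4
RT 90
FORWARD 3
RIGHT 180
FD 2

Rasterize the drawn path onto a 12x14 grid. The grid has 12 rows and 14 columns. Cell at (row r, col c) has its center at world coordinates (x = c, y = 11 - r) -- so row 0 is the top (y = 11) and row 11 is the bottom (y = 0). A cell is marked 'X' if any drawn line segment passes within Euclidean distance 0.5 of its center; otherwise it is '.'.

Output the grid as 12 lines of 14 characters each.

Segment 0: (8,1) -> (10,1)
Segment 1: (10,1) -> (5,1)
Segment 2: (5,1) -> (8,1)
Segment 3: (8,1) -> (7,1)
Segment 4: (7,1) -> (3,1)
Segment 5: (3,1) -> (3,4)
Segment 6: (3,4) -> (3,2)

Answer: ..............
..............
..............
..............
..............
..............
..............
...X..........
...X..........
...X..........
...XXXXXXXX...
..............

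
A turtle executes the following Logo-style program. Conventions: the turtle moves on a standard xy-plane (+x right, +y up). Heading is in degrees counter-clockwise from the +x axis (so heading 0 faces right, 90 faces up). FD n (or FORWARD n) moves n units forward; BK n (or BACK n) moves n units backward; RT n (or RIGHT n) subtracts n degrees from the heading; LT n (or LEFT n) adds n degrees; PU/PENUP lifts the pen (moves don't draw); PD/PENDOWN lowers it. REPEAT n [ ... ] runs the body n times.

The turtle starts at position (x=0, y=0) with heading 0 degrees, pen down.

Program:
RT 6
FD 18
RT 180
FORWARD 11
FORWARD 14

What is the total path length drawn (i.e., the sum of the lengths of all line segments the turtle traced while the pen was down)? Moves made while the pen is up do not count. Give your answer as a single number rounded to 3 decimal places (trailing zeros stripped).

Answer: 43

Derivation:
Executing turtle program step by step:
Start: pos=(0,0), heading=0, pen down
RT 6: heading 0 -> 354
FD 18: (0,0) -> (17.901,-1.882) [heading=354, draw]
RT 180: heading 354 -> 174
FD 11: (17.901,-1.882) -> (6.962,-0.732) [heading=174, draw]
FD 14: (6.962,-0.732) -> (-6.962,0.732) [heading=174, draw]
Final: pos=(-6.962,0.732), heading=174, 3 segment(s) drawn

Segment lengths:
  seg 1: (0,0) -> (17.901,-1.882), length = 18
  seg 2: (17.901,-1.882) -> (6.962,-0.732), length = 11
  seg 3: (6.962,-0.732) -> (-6.962,0.732), length = 14
Total = 43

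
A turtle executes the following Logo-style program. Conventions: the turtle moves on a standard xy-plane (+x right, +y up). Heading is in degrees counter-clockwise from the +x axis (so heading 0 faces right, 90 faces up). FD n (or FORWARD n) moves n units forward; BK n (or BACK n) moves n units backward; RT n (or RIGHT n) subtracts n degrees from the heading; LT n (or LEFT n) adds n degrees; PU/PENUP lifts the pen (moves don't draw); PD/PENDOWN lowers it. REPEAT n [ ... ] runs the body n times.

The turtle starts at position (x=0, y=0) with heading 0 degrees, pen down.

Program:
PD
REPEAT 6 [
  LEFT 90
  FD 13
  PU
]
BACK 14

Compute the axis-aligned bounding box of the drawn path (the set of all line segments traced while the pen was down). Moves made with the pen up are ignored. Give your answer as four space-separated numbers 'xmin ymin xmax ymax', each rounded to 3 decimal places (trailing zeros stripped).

Executing turtle program step by step:
Start: pos=(0,0), heading=0, pen down
PD: pen down
REPEAT 6 [
  -- iteration 1/6 --
  LT 90: heading 0 -> 90
  FD 13: (0,0) -> (0,13) [heading=90, draw]
  PU: pen up
  -- iteration 2/6 --
  LT 90: heading 90 -> 180
  FD 13: (0,13) -> (-13,13) [heading=180, move]
  PU: pen up
  -- iteration 3/6 --
  LT 90: heading 180 -> 270
  FD 13: (-13,13) -> (-13,0) [heading=270, move]
  PU: pen up
  -- iteration 4/6 --
  LT 90: heading 270 -> 0
  FD 13: (-13,0) -> (0,0) [heading=0, move]
  PU: pen up
  -- iteration 5/6 --
  LT 90: heading 0 -> 90
  FD 13: (0,0) -> (0,13) [heading=90, move]
  PU: pen up
  -- iteration 6/6 --
  LT 90: heading 90 -> 180
  FD 13: (0,13) -> (-13,13) [heading=180, move]
  PU: pen up
]
BK 14: (-13,13) -> (1,13) [heading=180, move]
Final: pos=(1,13), heading=180, 1 segment(s) drawn

Segment endpoints: x in {0, 0}, y in {0, 13}
xmin=0, ymin=0, xmax=0, ymax=13

Answer: 0 0 0 13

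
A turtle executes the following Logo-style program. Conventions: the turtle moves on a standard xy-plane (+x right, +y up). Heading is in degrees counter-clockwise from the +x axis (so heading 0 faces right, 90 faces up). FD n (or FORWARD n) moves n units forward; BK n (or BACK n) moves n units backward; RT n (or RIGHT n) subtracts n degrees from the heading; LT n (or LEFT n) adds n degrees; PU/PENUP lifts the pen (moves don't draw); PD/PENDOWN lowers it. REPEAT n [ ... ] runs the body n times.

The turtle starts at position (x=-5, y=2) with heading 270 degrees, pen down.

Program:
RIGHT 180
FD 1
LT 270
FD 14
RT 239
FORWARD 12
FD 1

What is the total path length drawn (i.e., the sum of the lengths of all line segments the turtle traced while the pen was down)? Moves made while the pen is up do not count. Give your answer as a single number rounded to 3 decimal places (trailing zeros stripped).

Answer: 28

Derivation:
Executing turtle program step by step:
Start: pos=(-5,2), heading=270, pen down
RT 180: heading 270 -> 90
FD 1: (-5,2) -> (-5,3) [heading=90, draw]
LT 270: heading 90 -> 0
FD 14: (-5,3) -> (9,3) [heading=0, draw]
RT 239: heading 0 -> 121
FD 12: (9,3) -> (2.82,13.286) [heading=121, draw]
FD 1: (2.82,13.286) -> (2.305,14.143) [heading=121, draw]
Final: pos=(2.305,14.143), heading=121, 4 segment(s) drawn

Segment lengths:
  seg 1: (-5,2) -> (-5,3), length = 1
  seg 2: (-5,3) -> (9,3), length = 14
  seg 3: (9,3) -> (2.82,13.286), length = 12
  seg 4: (2.82,13.286) -> (2.305,14.143), length = 1
Total = 28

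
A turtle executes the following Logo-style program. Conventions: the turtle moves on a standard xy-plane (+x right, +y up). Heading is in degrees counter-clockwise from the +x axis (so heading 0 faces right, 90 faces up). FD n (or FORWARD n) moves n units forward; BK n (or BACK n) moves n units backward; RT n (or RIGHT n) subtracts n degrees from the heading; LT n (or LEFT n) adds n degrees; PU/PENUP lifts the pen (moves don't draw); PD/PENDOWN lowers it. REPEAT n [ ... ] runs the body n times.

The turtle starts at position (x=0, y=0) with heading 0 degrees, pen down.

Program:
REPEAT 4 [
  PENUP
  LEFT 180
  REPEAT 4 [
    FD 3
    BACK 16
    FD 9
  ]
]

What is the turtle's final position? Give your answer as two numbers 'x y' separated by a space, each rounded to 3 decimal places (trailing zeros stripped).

Executing turtle program step by step:
Start: pos=(0,0), heading=0, pen down
REPEAT 4 [
  -- iteration 1/4 --
  PU: pen up
  LT 180: heading 0 -> 180
  REPEAT 4 [
    -- iteration 1/4 --
    FD 3: (0,0) -> (-3,0) [heading=180, move]
    BK 16: (-3,0) -> (13,0) [heading=180, move]
    FD 9: (13,0) -> (4,0) [heading=180, move]
    -- iteration 2/4 --
    FD 3: (4,0) -> (1,0) [heading=180, move]
    BK 16: (1,0) -> (17,0) [heading=180, move]
    FD 9: (17,0) -> (8,0) [heading=180, move]
    -- iteration 3/4 --
    FD 3: (8,0) -> (5,0) [heading=180, move]
    BK 16: (5,0) -> (21,0) [heading=180, move]
    FD 9: (21,0) -> (12,0) [heading=180, move]
    -- iteration 4/4 --
    FD 3: (12,0) -> (9,0) [heading=180, move]
    BK 16: (9,0) -> (25,0) [heading=180, move]
    FD 9: (25,0) -> (16,0) [heading=180, move]
  ]
  -- iteration 2/4 --
  PU: pen up
  LT 180: heading 180 -> 0
  REPEAT 4 [
    -- iteration 1/4 --
    FD 3: (16,0) -> (19,0) [heading=0, move]
    BK 16: (19,0) -> (3,0) [heading=0, move]
    FD 9: (3,0) -> (12,0) [heading=0, move]
    -- iteration 2/4 --
    FD 3: (12,0) -> (15,0) [heading=0, move]
    BK 16: (15,0) -> (-1,0) [heading=0, move]
    FD 9: (-1,0) -> (8,0) [heading=0, move]
    -- iteration 3/4 --
    FD 3: (8,0) -> (11,0) [heading=0, move]
    BK 16: (11,0) -> (-5,0) [heading=0, move]
    FD 9: (-5,0) -> (4,0) [heading=0, move]
    -- iteration 4/4 --
    FD 3: (4,0) -> (7,0) [heading=0, move]
    BK 16: (7,0) -> (-9,0) [heading=0, move]
    FD 9: (-9,0) -> (0,0) [heading=0, move]
  ]
  -- iteration 3/4 --
  PU: pen up
  LT 180: heading 0 -> 180
  REPEAT 4 [
    -- iteration 1/4 --
    FD 3: (0,0) -> (-3,0) [heading=180, move]
    BK 16: (-3,0) -> (13,0) [heading=180, move]
    FD 9: (13,0) -> (4,0) [heading=180, move]
    -- iteration 2/4 --
    FD 3: (4,0) -> (1,0) [heading=180, move]
    BK 16: (1,0) -> (17,0) [heading=180, move]
    FD 9: (17,0) -> (8,0) [heading=180, move]
    -- iteration 3/4 --
    FD 3: (8,0) -> (5,0) [heading=180, move]
    BK 16: (5,0) -> (21,0) [heading=180, move]
    FD 9: (21,0) -> (12,0) [heading=180, move]
    -- iteration 4/4 --
    FD 3: (12,0) -> (9,0) [heading=180, move]
    BK 16: (9,0) -> (25,0) [heading=180, move]
    FD 9: (25,0) -> (16,0) [heading=180, move]
  ]
  -- iteration 4/4 --
  PU: pen up
  LT 180: heading 180 -> 0
  REPEAT 4 [
    -- iteration 1/4 --
    FD 3: (16,0) -> (19,0) [heading=0, move]
    BK 16: (19,0) -> (3,0) [heading=0, move]
    FD 9: (3,0) -> (12,0) [heading=0, move]
    -- iteration 2/4 --
    FD 3: (12,0) -> (15,0) [heading=0, move]
    BK 16: (15,0) -> (-1,0) [heading=0, move]
    FD 9: (-1,0) -> (8,0) [heading=0, move]
    -- iteration 3/4 --
    FD 3: (8,0) -> (11,0) [heading=0, move]
    BK 16: (11,0) -> (-5,0) [heading=0, move]
    FD 9: (-5,0) -> (4,0) [heading=0, move]
    -- iteration 4/4 --
    FD 3: (4,0) -> (7,0) [heading=0, move]
    BK 16: (7,0) -> (-9,0) [heading=0, move]
    FD 9: (-9,0) -> (0,0) [heading=0, move]
  ]
]
Final: pos=(0,0), heading=0, 0 segment(s) drawn

Answer: 0 0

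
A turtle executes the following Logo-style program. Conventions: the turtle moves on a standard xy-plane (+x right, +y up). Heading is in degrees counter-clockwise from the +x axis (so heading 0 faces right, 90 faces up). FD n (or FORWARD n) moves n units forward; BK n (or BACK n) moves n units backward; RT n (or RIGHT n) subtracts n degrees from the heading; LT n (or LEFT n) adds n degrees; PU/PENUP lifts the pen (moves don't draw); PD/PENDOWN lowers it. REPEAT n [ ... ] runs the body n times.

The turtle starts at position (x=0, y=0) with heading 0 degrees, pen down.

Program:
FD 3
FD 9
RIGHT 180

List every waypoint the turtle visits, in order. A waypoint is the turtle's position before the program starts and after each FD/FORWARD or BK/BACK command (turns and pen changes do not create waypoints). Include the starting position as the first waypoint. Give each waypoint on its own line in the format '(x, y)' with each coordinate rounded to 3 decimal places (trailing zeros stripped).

Executing turtle program step by step:
Start: pos=(0,0), heading=0, pen down
FD 3: (0,0) -> (3,0) [heading=0, draw]
FD 9: (3,0) -> (12,0) [heading=0, draw]
RT 180: heading 0 -> 180
Final: pos=(12,0), heading=180, 2 segment(s) drawn
Waypoints (3 total):
(0, 0)
(3, 0)
(12, 0)

Answer: (0, 0)
(3, 0)
(12, 0)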